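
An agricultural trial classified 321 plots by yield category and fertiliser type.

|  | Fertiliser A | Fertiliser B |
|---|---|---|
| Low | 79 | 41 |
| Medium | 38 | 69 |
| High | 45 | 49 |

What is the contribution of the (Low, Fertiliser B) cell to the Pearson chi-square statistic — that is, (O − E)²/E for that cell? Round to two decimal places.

Row total (Low) = 120; column total (Fertiliser B) = 159; N = 321.
Expected count E = 120 × 159 / 321 = 59.439.
Contribution = (O − E)²/E = (41 − 59.439)² / 59.439 = 5.72.

5.72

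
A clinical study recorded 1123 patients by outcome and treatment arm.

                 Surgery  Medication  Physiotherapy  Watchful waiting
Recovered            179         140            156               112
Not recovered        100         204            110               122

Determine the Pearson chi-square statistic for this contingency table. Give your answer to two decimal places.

Row totals: 587, 536. Column totals: 279, 344, 266, 234. Grand total N = 1123.
Expected counts (row total × column total / N):
  Recovered, Surgery: 587×279/1123 = 145.835
  Recovered, Medication: 587×344/1123 = 179.811
  Recovered, Physiotherapy: 587×266/1123 = 139.040
  Recovered, Watchful waiting: 587×234/1123 = 122.313
  Not recovered, Surgery: 536×279/1123 = 133.165
  Not recovered, Medication: 536×344/1123 = 164.189
  Not recovered, Physiotherapy: 536×266/1123 = 126.960
  Not recovered, Watchful waiting: 536×234/1123 = 111.687
Contributions (O − E)²/E:
  (179 − 145.835)²/145.835 = 7.5422
  (140 − 179.811)²/179.811 = 8.8143
  (156 − 139.040)²/139.040 = 2.0688
  (112 − 122.313)²/122.313 = 0.8696
  (100 − 133.165)²/133.165 = 8.2598
  (204 − 164.189)²/164.189 = 9.6530
  (110 − 126.960)²/126.960 = 2.2656
  (122 − 111.687)²/111.687 = 0.9523
χ² = 7.5422 + 8.8143 + 2.0688 + 0.8696 + 8.2598 + 9.6530 + 2.2656 + 0.9523 = 40.43

40.43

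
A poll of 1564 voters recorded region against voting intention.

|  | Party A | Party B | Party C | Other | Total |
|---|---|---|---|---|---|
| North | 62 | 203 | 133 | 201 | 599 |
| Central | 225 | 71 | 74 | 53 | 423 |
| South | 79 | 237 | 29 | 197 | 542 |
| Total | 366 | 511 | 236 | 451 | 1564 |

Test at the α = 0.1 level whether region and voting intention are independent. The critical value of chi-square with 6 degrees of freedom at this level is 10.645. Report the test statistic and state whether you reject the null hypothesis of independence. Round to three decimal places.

385.289; reject H₀

Grand total N = 1564.
Expected counts (row total × column total / N):
  North, Party A: 599×366/1564 = 140.1752
  North, Party B: 599×511/1564 = 195.7091
  North, Party C: 599×236/1564 = 90.3862
  North, Other: 599×451/1564 = 172.7295
  Central, Party A: 423×366/1564 = 98.9885
  Central, Party B: 423×511/1564 = 138.2052
  Central, Party C: 423×236/1564 = 63.8286
  Central, Other: 423×451/1564 = 121.9776
  South, Party A: 542×366/1564 = 126.8363
  South, Party B: 542×511/1564 = 177.0857
  South, Party C: 542×236/1564 = 81.7852
  South, Other: 542×451/1564 = 156.2928
Contributions (O − E)²/E:
  (62 − 140.1752)²/140.1752 = 43.5980
  (203 − 195.7091)²/195.7091 = 0.2716
  (133 − 90.3862)²/90.3862 = 20.0909
  (201 − 172.7295)²/172.7295 = 4.6270
  (225 − 98.9885)²/98.9885 = 160.4115
  (71 − 138.2052)²/138.2052 = 32.6799
  (74 − 63.8286)²/63.8286 = 1.6209
  (53 − 121.9776)²/121.9776 = 39.0064
  (79 − 126.8363)²/126.8363 = 18.0415
  (237 − 177.0857)²/177.0857 = 20.2711
  (29 − 81.7852)²/81.7852 = 34.0682
  (197 − 156.2928)²/156.2928 = 10.6024
χ² = 43.5980 + 0.2716 + 20.0909 + 4.6270 + 160.4115 + 32.6799 + 1.6209 + 39.0064 + 18.0415 + 20.2711 + 34.0682 + 10.6024 = 385.289
df = (3−1)(4−1) = 6. Since 385.289 > 10.645, reject the null hypothesis of independence at α = 0.1.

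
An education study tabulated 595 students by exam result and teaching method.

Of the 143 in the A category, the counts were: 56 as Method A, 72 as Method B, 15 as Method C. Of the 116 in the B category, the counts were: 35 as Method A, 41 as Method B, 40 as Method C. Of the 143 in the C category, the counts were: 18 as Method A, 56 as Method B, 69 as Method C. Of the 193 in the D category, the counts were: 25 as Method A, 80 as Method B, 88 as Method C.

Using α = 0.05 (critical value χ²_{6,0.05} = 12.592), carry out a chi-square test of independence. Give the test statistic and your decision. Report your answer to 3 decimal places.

Row totals: 143, 116, 143, 193. Column totals: 134, 249, 212. Grand total N = 595.
Expected counts (row total × column total / N):
  A, Method A: 143×134/595 = 32.20504
  A, Method B: 143×249/595 = 59.84370
  A, Method C: 143×212/595 = 50.95126
  B, Method A: 116×134/595 = 26.12437
  B, Method B: 116×249/595 = 48.54454
  B, Method C: 116×212/595 = 41.33109
  C, Method A: 143×134/595 = 32.20504
  C, Method B: 143×249/595 = 59.84370
  C, Method C: 143×212/595 = 50.95126
  D, Method A: 193×134/595 = 43.46555
  D, Method B: 193×249/595 = 80.76807
  D, Method C: 193×212/595 = 68.76639
Contributions (O − E)²/E:
  (56 − 32.20504)²/32.20504 = 17.5811
  (72 − 59.84370)²/59.84370 = 2.4694
  (15 − 50.95126)²/50.95126 = 25.3672
  (35 − 26.12437)²/26.12437 = 3.0155
  (41 − 48.54454)²/48.54454 = 1.1725
  (40 − 41.33109)²/41.33109 = 0.0429
  (18 − 32.20504)²/32.20504 = 6.2656
  (56 − 59.84370)²/59.84370 = 0.2469
  (69 − 50.95126)²/50.95126 = 6.3935
  (25 − 43.46555)²/43.46555 = 7.8448
  (80 − 80.76807)²/80.76807 = 0.0073
  (88 − 68.76639)²/68.76639 = 5.3795
χ² = 17.5811 + 2.4694 + 25.3672 + 3.0155 + 1.1725 + 0.0429 + 6.2656 + 0.2469 + 6.3935 + 7.8448 + 0.0073 + 5.3795 = 75.786
df = (4−1)(3−1) = 6. Since 75.786 > 12.592, reject the null hypothesis of independence at α = 0.05.

75.786; reject H₀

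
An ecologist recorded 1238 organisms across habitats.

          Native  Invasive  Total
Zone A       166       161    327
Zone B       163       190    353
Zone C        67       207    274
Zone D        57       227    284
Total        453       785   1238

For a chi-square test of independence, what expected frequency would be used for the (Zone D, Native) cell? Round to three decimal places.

103.919

Row total (Zone D) = 284; column total (Native) = 453; grand total N = 1238.
Expected count = (row total × column total) / N = 284 × 453 / 1238 = 103.919.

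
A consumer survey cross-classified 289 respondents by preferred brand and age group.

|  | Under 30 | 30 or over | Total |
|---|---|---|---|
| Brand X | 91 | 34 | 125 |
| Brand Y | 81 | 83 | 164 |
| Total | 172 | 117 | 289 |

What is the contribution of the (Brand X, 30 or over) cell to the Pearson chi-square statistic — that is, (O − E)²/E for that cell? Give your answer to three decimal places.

5.449

Row total (Brand X) = 125; column total (30 or over) = 117; N = 289.
Expected count E = 125 × 117 / 289 = 50.60554.
Contribution = (O − E)²/E = (34 − 50.60554)² / 50.60554 = 5.449.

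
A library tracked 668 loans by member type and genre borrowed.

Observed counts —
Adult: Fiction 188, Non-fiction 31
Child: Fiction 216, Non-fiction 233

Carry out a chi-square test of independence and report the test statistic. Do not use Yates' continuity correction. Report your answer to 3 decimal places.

87.707

Row totals: 219, 449. Column totals: 404, 264. Grand total N = 668.
Expected counts (row total × column total / N):
  Adult, Fiction: 219×404/668 = 132.4491
  Adult, Non-fiction: 219×264/668 = 86.5509
  Child, Fiction: 449×404/668 = 271.5509
  Child, Non-fiction: 449×264/668 = 177.4491
Contributions (O − E)²/E:
  (188 − 132.4491)²/132.4491 = 23.2988
  (31 − 86.5509)²/86.5509 = 35.6542
  (216 − 271.5509)²/271.5509 = 11.3640
  (233 − 177.4491)²/177.4491 = 17.3904
χ² = 23.2988 + 35.6542 + 11.3640 + 17.3904 = 87.707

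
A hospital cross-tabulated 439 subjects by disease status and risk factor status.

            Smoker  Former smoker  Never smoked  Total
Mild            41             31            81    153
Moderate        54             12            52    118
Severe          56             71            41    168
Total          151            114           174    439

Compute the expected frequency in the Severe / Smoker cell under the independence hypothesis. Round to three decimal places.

57.786

Row total (Severe) = 168; column total (Smoker) = 151; grand total N = 439.
Expected count = (row total × column total) / N = 168 × 151 / 439 = 57.786.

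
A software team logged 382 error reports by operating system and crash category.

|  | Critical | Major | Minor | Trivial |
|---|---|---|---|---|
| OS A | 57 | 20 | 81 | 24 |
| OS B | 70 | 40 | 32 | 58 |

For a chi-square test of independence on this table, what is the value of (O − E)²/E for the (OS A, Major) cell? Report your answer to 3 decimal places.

2.579

Row total (OS A) = 182; column total (Major) = 60; N = 382.
Expected count E = 182 × 60 / 382 = 28.5864.
Contribution = (O − E)²/E = (20 − 28.5864)² / 28.5864 = 2.579.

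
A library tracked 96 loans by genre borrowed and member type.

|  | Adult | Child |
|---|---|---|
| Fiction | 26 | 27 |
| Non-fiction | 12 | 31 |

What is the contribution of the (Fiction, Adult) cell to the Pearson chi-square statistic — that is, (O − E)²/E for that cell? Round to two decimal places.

Row total (Fiction) = 53; column total (Adult) = 38; N = 96.
Expected count E = 53 × 38 / 96 = 20.979.
Contribution = (O − E)²/E = (26 − 20.979)² / 20.979 = 1.20.

1.20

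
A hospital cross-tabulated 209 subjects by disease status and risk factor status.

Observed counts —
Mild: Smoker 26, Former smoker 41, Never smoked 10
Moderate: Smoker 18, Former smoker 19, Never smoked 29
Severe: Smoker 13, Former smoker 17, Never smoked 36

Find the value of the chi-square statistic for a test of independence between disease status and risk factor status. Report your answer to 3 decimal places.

Row totals: 77, 66, 66. Column totals: 57, 77, 75. Grand total N = 209.
Expected counts (row total × column total / N):
  Mild, Smoker: 77×57/209 = 21.0000
  Mild, Former smoker: 77×77/209 = 28.3684
  Mild, Never smoked: 77×75/209 = 27.6316
  Moderate, Smoker: 66×57/209 = 18.0000
  Moderate, Former smoker: 66×77/209 = 24.3158
  Moderate, Never smoked: 66×75/209 = 23.6842
  Severe, Smoker: 66×57/209 = 18.0000
  Severe, Former smoker: 66×77/209 = 24.3158
  Severe, Never smoked: 66×75/209 = 23.6842
Contributions (O − E)²/E:
  (26 − 21.0000)²/21.0000 = 1.1905
  (41 − 28.3684)²/28.3684 = 5.6245
  (10 − 27.6316)²/27.6316 = 11.2506
  (18 − 18.0000)²/18.0000 = 0.0000
  (19 − 24.3158)²/24.3158 = 1.1621
  (29 − 23.6842)²/23.6842 = 1.1931
  (13 − 18.0000)²/18.0000 = 1.3889
  (17 − 24.3158)²/24.3158 = 2.2011
  (36 − 23.6842)²/23.6842 = 6.4042
χ² = 1.1905 + 5.6245 + 11.2506 + 0.0000 + 1.1621 + 1.1931 + 1.3889 + 2.2011 + 6.4042 = 30.415

30.415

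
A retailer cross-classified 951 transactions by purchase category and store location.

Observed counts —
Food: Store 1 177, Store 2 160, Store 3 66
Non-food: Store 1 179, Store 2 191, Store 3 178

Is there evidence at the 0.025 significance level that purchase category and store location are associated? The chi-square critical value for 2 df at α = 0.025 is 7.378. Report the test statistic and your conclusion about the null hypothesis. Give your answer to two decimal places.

Row totals: 403, 548. Column totals: 356, 351, 244. Grand total N = 951.
Expected counts (row total × column total / N):
  Food, Store 1: 403×356/951 = 150.860
  Food, Store 2: 403×351/951 = 148.741
  Food, Store 3: 403×244/951 = 103.399
  Non-food, Store 1: 548×356/951 = 205.140
  Non-food, Store 2: 548×351/951 = 202.259
  Non-food, Store 3: 548×244/951 = 140.601
Contributions (O − E)²/E:
  (177 − 150.860)²/150.860 = 4.5294
  (160 − 148.741)²/148.741 = 0.8523
  (66 − 103.399)²/103.399 = 13.5271
  (179 − 205.140)²/205.140 = 3.3309
  (191 − 202.259)²/202.259 = 0.6267
  (178 − 140.601)²/140.601 = 9.9479
χ² = 4.5294 + 0.8523 + 13.5271 + 3.3309 + 0.6267 + 9.9479 = 32.81
df = (2−1)(3−1) = 2. Since 32.81 > 7.378, reject the null hypothesis of independence at α = 0.025.

32.81; reject H₀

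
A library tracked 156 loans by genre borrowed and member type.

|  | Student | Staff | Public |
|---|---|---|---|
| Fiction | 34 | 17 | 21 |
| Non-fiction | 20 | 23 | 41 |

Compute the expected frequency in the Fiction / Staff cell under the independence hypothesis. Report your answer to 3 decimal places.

18.462

Row total (Fiction) = 72; column total (Staff) = 40; grand total N = 156.
Expected count = (row total × column total) / N = 72 × 40 / 156 = 18.462.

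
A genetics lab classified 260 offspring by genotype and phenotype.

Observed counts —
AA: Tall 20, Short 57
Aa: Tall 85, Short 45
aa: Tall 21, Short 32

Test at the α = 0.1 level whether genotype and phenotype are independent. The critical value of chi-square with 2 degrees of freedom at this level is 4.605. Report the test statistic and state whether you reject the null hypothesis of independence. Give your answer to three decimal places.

32.154; reject H₀

Row totals: 77, 130, 53. Column totals: 126, 134. Grand total N = 260.
Expected counts (row total × column total / N):
  AA, Tall: 77×126/260 = 37.3154
  AA, Short: 77×134/260 = 39.6846
  Aa, Tall: 130×126/260 = 63.0000
  Aa, Short: 130×134/260 = 67.0000
  aa, Tall: 53×126/260 = 25.6846
  aa, Short: 53×134/260 = 27.3154
Contributions (O − E)²/E:
  (20 − 37.3154)²/37.3154 = 8.0348
  (57 − 39.6846)²/39.6846 = 7.5551
  (85 − 63.0000)²/63.0000 = 7.6825
  (45 − 67.0000)²/67.0000 = 7.2239
  (21 − 25.6846)²/25.6846 = 0.8544
  (32 − 27.3154)²/27.3154 = 0.8034
χ² = 8.0348 + 7.5551 + 7.6825 + 7.2239 + 0.8544 + 0.8034 = 32.154
df = (3−1)(2−1) = 2. Since 32.154 > 4.605, reject the null hypothesis of independence at α = 0.1.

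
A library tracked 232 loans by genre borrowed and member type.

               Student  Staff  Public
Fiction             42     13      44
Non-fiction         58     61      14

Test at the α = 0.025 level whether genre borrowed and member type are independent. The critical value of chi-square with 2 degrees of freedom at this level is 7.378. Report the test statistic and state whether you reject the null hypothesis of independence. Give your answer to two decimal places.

Row totals: 99, 133. Column totals: 100, 74, 58. Grand total N = 232.
Expected counts (row total × column total / N):
  Fiction, Student: 99×100/232 = 42.672
  Fiction, Staff: 99×74/232 = 31.578
  Fiction, Public: 99×58/232 = 24.750
  Non-fiction, Student: 133×100/232 = 57.328
  Non-fiction, Staff: 133×74/232 = 42.422
  Non-fiction, Public: 133×58/232 = 33.250
Contributions (O − E)²/E:
  (42 − 42.672)²/42.672 = 0.0106
  (13 − 31.578)²/31.578 = 10.9298
  (44 − 24.750)²/24.750 = 14.9722
  (58 − 57.328)²/57.328 = 0.0079
  (61 − 42.422)²/42.422 = 8.1359
  (14 − 33.250)²/33.250 = 11.1447
χ² = 0.0106 + 10.9298 + 14.9722 + 0.0079 + 8.1359 + 11.1447 = 45.20
df = (2−1)(3−1) = 2. Since 45.20 > 7.378, reject the null hypothesis of independence at α = 0.025.

45.20; reject H₀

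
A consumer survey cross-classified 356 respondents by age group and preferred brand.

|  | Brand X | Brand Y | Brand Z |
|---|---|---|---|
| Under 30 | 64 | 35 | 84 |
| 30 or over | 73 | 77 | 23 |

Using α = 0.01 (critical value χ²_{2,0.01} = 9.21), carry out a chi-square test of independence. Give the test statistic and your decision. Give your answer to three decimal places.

Row totals: 183, 173. Column totals: 137, 112, 107. Grand total N = 356.
Expected counts (row total × column total / N):
  Under 30, Brand X: 183×137/356 = 70.4242
  Under 30, Brand Y: 183×112/356 = 57.5730
  Under 30, Brand Z: 183×107/356 = 55.0028
  30 or over, Brand X: 173×137/356 = 66.5758
  30 or over, Brand Y: 173×112/356 = 54.4270
  30 or over, Brand Z: 173×107/356 = 51.9972
Contributions (O − E)²/E:
  (64 − 70.4242)²/70.4242 = 0.5860
  (35 − 57.5730)²/57.5730 = 8.8503
  (84 − 55.0028)²/55.0028 = 15.2872
  (73 − 66.5758)²/66.5758 = 0.6199
  (77 − 54.4270)²/54.4270 = 9.3619
  (23 − 51.9972)²/51.9972 = 16.1708
χ² = 0.5860 + 8.8503 + 15.2872 + 0.6199 + 9.3619 + 16.1708 = 50.876
df = (2−1)(3−1) = 2. Since 50.876 > 9.21, reject the null hypothesis of independence at α = 0.01.

50.876; reject H₀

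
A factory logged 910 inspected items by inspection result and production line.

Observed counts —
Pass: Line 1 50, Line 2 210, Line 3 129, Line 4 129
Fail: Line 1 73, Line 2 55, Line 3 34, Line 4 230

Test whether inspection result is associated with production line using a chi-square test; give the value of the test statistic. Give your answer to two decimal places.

164.45

Row totals: 518, 392. Column totals: 123, 265, 163, 359. Grand total N = 910.
Expected counts (row total × column total / N):
  Pass, Line 1: 518×123/910 = 70.015
  Pass, Line 2: 518×265/910 = 150.846
  Pass, Line 3: 518×163/910 = 92.785
  Pass, Line 4: 518×359/910 = 204.354
  Fail, Line 1: 392×123/910 = 52.985
  Fail, Line 2: 392×265/910 = 114.154
  Fail, Line 3: 392×163/910 = 70.215
  Fail, Line 4: 392×359/910 = 154.646
Contributions (O − E)²/E:
  (50 − 70.015)²/70.015 = 5.7216
  (210 − 150.846)²/150.846 = 23.1971
  (129 − 92.785)²/92.785 = 14.1351
  (129 − 204.354)²/204.354 = 27.7862
  (73 − 52.985)²/52.985 = 7.5606
  (55 − 114.154)²/114.154 = 30.6533
  (34 − 70.215)²/70.215 = 18.6787
  (230 − 154.646)²/154.646 = 36.7176
χ² = 5.7216 + 23.1971 + 14.1351 + 27.7862 + 7.5606 + 30.6533 + 18.6787 + 36.7176 = 164.45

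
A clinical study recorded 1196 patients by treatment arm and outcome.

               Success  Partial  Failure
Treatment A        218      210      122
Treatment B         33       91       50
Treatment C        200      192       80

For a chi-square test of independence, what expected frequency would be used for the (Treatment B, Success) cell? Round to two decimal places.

65.61

Row total (Treatment B) = 174; column total (Success) = 451; grand total N = 1196.
Expected count = (row total × column total) / N = 174 × 451 / 1196 = 65.61.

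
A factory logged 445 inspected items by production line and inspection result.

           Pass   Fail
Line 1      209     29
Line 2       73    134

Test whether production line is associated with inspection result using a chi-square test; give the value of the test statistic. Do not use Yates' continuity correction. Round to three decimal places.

131.706

Row totals: 238, 207. Column totals: 282, 163. Grand total N = 445.
Expected counts (row total × column total / N):
  Line 1, Pass: 238×282/445 = 150.82247
  Line 1, Fail: 238×163/445 = 87.17753
  Line 2, Pass: 207×282/445 = 131.17753
  Line 2, Fail: 207×163/445 = 75.82247
Contributions (O − E)²/E:
  (209 − 150.82247)²/150.82247 = 22.4411
  (29 − 87.17753)²/87.17753 = 38.8245
  (73 − 131.17753)²/131.17753 = 25.8019
  (134 − 75.82247)²/75.82247 = 44.6388
χ² = 22.4411 + 38.8245 + 25.8019 + 44.6388 = 131.706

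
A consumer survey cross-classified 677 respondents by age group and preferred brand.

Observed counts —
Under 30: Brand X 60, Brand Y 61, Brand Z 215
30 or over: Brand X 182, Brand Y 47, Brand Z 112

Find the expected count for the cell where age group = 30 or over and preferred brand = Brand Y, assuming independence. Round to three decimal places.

54.399

Row total (30 or over) = 341; column total (Brand Y) = 108; grand total N = 677.
Expected count = (row total × column total) / N = 341 × 108 / 677 = 54.399.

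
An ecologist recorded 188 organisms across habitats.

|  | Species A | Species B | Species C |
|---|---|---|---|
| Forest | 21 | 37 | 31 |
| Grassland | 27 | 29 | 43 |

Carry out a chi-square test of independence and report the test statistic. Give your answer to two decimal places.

3.14

Row totals: 89, 99. Column totals: 48, 66, 74. Grand total N = 188.
Expected counts (row total × column total / N):
  Forest, Species A: 89×48/188 = 22.723
  Forest, Species B: 89×66/188 = 31.245
  Forest, Species C: 89×74/188 = 35.032
  Grassland, Species A: 99×48/188 = 25.277
  Grassland, Species B: 99×66/188 = 34.755
  Grassland, Species C: 99×74/188 = 38.968
Contributions (O − E)²/E:
  (21 − 22.723)²/22.723 = 0.1306
  (37 − 31.245)²/31.245 = 1.0600
  (31 − 35.032)²/35.032 = 0.4641
  (27 − 25.277)²/25.277 = 0.1174
  (29 − 34.755)²/34.755 = 0.9530
  (43 − 38.968)²/38.968 = 0.4172
χ² = 0.1306 + 1.0600 + 0.4641 + 0.1174 + 0.9530 + 0.4172 = 3.14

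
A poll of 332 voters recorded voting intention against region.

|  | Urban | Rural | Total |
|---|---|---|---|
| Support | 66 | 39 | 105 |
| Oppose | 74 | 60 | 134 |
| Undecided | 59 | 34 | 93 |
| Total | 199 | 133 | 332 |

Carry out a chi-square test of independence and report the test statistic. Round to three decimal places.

Grand total N = 332.
Expected counts (row total × column total / N):
  Support, Urban: 105×199/332 = 62.9367
  Support, Rural: 105×133/332 = 42.0633
  Oppose, Urban: 134×199/332 = 80.3193
  Oppose, Rural: 134×133/332 = 53.6807
  Undecided, Urban: 93×199/332 = 55.7440
  Undecided, Rural: 93×133/332 = 37.2560
Contributions (O − E)²/E:
  (66 − 62.9367)²/62.9367 = 0.1491
  (39 − 42.0633)²/42.0633 = 0.2231
  (74 − 80.3193)²/80.3193 = 0.4972
  (60 − 53.6807)²/53.6807 = 0.7439
  (59 − 55.7440)²/55.7440 = 0.1902
  (34 − 37.2560)²/37.2560 = 0.2846
χ² = 0.1491 + 0.2231 + 0.4972 + 0.7439 + 0.1902 + 0.2846 = 2.088

2.088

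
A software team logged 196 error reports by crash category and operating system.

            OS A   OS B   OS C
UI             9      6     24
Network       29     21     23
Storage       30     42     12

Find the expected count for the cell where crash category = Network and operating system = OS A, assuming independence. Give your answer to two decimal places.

25.33

Row total (Network) = 73; column total (OS A) = 68; grand total N = 196.
Expected count = (row total × column total) / N = 73 × 68 / 196 = 25.33.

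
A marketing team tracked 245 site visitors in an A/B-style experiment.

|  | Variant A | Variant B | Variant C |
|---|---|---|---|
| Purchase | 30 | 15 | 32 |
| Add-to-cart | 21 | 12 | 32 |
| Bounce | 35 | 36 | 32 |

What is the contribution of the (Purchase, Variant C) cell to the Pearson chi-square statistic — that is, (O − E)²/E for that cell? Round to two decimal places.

Row total (Purchase) = 77; column total (Variant C) = 96; N = 245.
Expected count E = 77 × 96 / 245 = 30.171.
Contribution = (O − E)²/E = (32 − 30.171)² / 30.171 = 0.11.

0.11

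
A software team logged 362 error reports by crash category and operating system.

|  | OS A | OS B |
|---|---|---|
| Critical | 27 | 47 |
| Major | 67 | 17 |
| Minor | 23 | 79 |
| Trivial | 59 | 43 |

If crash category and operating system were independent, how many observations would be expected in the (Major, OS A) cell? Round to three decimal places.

40.840

Row total (Major) = 84; column total (OS A) = 176; grand total N = 362.
Expected count = (row total × column total) / N = 84 × 176 / 362 = 40.840.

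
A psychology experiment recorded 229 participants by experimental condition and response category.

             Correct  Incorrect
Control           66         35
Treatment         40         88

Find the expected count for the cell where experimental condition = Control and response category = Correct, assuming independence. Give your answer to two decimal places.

Row total (Control) = 101; column total (Correct) = 106; grand total N = 229.
Expected count = (row total × column total) / N = 101 × 106 / 229 = 46.75.

46.75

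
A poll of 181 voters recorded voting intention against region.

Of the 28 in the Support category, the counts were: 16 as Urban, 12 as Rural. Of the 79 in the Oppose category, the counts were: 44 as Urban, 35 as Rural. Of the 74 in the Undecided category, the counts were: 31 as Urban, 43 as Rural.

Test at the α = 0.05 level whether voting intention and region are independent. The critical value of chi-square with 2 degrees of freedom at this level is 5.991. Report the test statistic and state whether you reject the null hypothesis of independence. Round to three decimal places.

3.537; fail to reject H₀

Row totals: 28, 79, 74. Column totals: 91, 90. Grand total N = 181.
Expected counts (row total × column total / N):
  Support, Urban: 28×91/181 = 14.0773
  Support, Rural: 28×90/181 = 13.9227
  Oppose, Urban: 79×91/181 = 39.7182
  Oppose, Rural: 79×90/181 = 39.2818
  Undecided, Urban: 74×91/181 = 37.2044
  Undecided, Rural: 74×90/181 = 36.7956
Contributions (O − E)²/E:
  (16 − 14.0773)²/14.0773 = 0.2626
  (12 − 13.9227)²/13.9227 = 0.2655
  (44 − 39.7182)²/39.7182 = 0.4616
  (35 − 39.2818)²/39.2818 = 0.4667
  (31 − 37.2044)²/37.2044 = 1.0347
  (43 − 36.7956)²/36.7956 = 1.0462
χ² = 0.2626 + 0.2655 + 0.4616 + 0.4667 + 1.0347 + 1.0462 = 3.537
df = (3−1)(2−1) = 2. Since 3.537 < 5.991, fail to reject the null hypothesis of independence at α = 0.05.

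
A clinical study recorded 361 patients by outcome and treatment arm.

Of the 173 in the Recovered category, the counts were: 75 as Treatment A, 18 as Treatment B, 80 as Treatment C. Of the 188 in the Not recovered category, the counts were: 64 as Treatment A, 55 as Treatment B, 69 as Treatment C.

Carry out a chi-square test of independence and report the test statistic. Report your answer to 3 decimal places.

19.847

Row totals: 173, 188. Column totals: 139, 73, 149. Grand total N = 361.
Expected counts (row total × column total / N):
  Recovered, Treatment A: 173×139/361 = 66.6122
  Recovered, Treatment B: 173×73/361 = 34.9834
  Recovered, Treatment C: 173×149/361 = 71.4044
  Not recovered, Treatment A: 188×139/361 = 72.3878
  Not recovered, Treatment B: 188×73/361 = 38.0166
  Not recovered, Treatment C: 188×149/361 = 77.5956
Contributions (O − E)²/E:
  (75 − 66.6122)²/66.6122 = 1.0562
  (18 − 34.9834)²/34.9834 = 8.2449
  (80 − 71.4044)²/71.4044 = 1.0347
  (64 − 72.3878)²/72.3878 = 0.9719
  (55 − 38.0166)²/38.0166 = 7.5871
  (69 − 77.5956)²/77.5956 = 0.9522
χ² = 1.0562 + 8.2449 + 1.0347 + 0.9719 + 7.5871 + 0.9522 = 19.847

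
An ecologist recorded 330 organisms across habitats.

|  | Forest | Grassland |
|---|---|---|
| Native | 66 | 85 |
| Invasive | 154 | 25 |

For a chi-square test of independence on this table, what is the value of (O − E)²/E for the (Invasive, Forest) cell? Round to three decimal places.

Row total (Invasive) = 179; column total (Forest) = 220; N = 330.
Expected count E = 179 × 220 / 330 = 119.3333.
Contribution = (O − E)²/E = (154 − 119.3333)² / 119.3333 = 10.071.

10.071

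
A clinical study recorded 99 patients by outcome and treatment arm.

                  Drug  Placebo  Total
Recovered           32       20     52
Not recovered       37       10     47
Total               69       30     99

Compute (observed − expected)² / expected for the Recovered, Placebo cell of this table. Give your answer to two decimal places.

1.14

Row total (Recovered) = 52; column total (Placebo) = 30; N = 99.
Expected count E = 52 × 30 / 99 = 15.758.
Contribution = (O − E)²/E = (20 − 15.758)² / 15.758 = 1.14.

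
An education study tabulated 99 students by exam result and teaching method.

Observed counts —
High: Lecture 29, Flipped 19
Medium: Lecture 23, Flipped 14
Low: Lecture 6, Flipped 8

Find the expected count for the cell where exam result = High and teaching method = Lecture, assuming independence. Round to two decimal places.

28.12

Row total (High) = 48; column total (Lecture) = 58; grand total N = 99.
Expected count = (row total × column total) / N = 48 × 58 / 99 = 28.12.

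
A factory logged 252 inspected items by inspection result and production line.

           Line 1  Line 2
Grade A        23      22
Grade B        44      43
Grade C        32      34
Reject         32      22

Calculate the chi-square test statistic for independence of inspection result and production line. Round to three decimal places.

1.552

Row totals: 45, 87, 66, 54. Column totals: 131, 121. Grand total N = 252.
Expected counts (row total × column total / N):
  Grade A, Line 1: 45×131/252 = 23.3929
  Grade A, Line 2: 45×121/252 = 21.6071
  Grade B, Line 1: 87×131/252 = 45.2262
  Grade B, Line 2: 87×121/252 = 41.7738
  Grade C, Line 1: 66×131/252 = 34.3095
  Grade C, Line 2: 66×121/252 = 31.6905
  Reject, Line 1: 54×131/252 = 28.0714
  Reject, Line 2: 54×121/252 = 25.9286
Contributions (O − E)²/E:
  (23 − 23.3929)²/23.3929 = 0.0066
  (22 − 21.6071)²/21.6071 = 0.0071
  (44 − 45.2262)²/45.2262 = 0.0332
  (43 − 41.7738)²/41.7738 = 0.0360
  (32 − 34.3095)²/34.3095 = 0.1555
  (34 − 31.6905)²/31.6905 = 0.1683
  (32 − 28.0714)²/28.0714 = 0.5498
  (22 − 25.9286)²/25.9286 = 0.5952
χ² = 0.0066 + 0.0071 + 0.0332 + 0.0360 + 0.1555 + 0.1683 + 0.5498 + 0.5952 = 1.552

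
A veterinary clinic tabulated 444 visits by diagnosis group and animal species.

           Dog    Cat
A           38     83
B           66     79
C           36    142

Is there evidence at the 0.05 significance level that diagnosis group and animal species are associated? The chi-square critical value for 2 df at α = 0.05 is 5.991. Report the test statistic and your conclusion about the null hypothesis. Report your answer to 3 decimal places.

23.679; reject H₀

Row totals: 121, 145, 178. Column totals: 140, 304. Grand total N = 444.
Expected counts (row total × column total / N):
  A, Dog: 121×140/444 = 38.1532
  A, Cat: 121×304/444 = 82.8468
  B, Dog: 145×140/444 = 45.7207
  B, Cat: 145×304/444 = 99.2793
  C, Dog: 178×140/444 = 56.1261
  C, Cat: 178×304/444 = 121.8739
Contributions (O − E)²/E:
  (38 − 38.1532)²/38.1532 = 0.0006
  (83 − 82.8468)²/82.8468 = 0.0003
  (66 − 45.7207)²/45.7207 = 8.9948
  (79 − 99.2793)²/99.2793 = 4.1424
  (36 − 56.1261)²/56.1261 = 7.2170
  (142 − 121.8739)²/121.8739 = 3.3236
χ² = 0.0006 + 0.0003 + 8.9948 + 4.1424 + 7.2170 + 3.3236 = 23.679
df = (3−1)(2−1) = 2. Since 23.679 > 5.991, reject the null hypothesis of independence at α = 0.05.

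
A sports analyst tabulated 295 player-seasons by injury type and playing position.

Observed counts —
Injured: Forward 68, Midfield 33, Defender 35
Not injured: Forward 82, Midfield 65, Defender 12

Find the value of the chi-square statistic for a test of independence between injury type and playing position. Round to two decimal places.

21.35

Row totals: 136, 159. Column totals: 150, 98, 47. Grand total N = 295.
Expected counts (row total × column total / N):
  Injured, Forward: 136×150/295 = 69.153
  Injured, Midfield: 136×98/295 = 45.180
  Injured, Defender: 136×47/295 = 21.668
  Not injured, Forward: 159×150/295 = 80.847
  Not injured, Midfield: 159×98/295 = 52.820
  Not injured, Defender: 159×47/295 = 25.332
Contributions (O − E)²/E:
  (68 − 69.153)²/69.153 = 0.0192
  (33 − 45.180)²/45.180 = 3.2836
  (35 − 21.668)²/21.668 = 8.2030
  (82 − 80.847)²/80.847 = 0.0164
  (65 − 52.820)²/52.820 = 2.8086
  (12 − 25.332)²/25.332 = 7.0165
χ² = 0.0192 + 3.2836 + 8.2030 + 0.0164 + 2.8086 + 7.0165 = 21.35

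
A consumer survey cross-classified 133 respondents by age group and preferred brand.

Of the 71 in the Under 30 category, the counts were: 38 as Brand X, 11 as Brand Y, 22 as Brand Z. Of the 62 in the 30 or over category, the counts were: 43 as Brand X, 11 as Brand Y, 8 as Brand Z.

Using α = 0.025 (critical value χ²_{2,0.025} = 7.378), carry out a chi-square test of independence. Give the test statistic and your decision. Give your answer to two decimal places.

Row totals: 71, 62. Column totals: 81, 22, 30. Grand total N = 133.
Expected counts (row total × column total / N):
  Under 30, Brand X: 71×81/133 = 43.241
  Under 30, Brand Y: 71×22/133 = 11.744
  Under 30, Brand Z: 71×30/133 = 16.015
  30 or over, Brand X: 62×81/133 = 37.759
  30 or over, Brand Y: 62×22/133 = 10.256
  30 or over, Brand Z: 62×30/133 = 13.985
Contributions (O − E)²/E:
  (38 − 43.241)²/43.241 = 0.6352
  (11 − 11.744)²/11.744 = 0.0471
  (22 − 16.015)²/16.015 = 2.2367
  (43 − 37.759)²/37.759 = 0.7275
  (11 − 10.256)²/10.256 = 0.0540
  (8 − 13.985)²/13.985 = 2.5613
χ² = 0.6352 + 0.0471 + 2.2367 + 0.7275 + 0.0540 + 2.5613 = 6.26
df = (2−1)(3−1) = 2. Since 6.26 < 7.378, fail to reject the null hypothesis of independence at α = 0.025.

6.26; fail to reject H₀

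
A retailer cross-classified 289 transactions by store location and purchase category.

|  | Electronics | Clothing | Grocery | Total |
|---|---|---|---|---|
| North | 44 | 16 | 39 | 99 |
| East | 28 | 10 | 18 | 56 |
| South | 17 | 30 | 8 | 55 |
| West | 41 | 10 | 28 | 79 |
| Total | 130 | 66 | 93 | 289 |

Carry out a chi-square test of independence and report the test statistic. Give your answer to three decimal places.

Grand total N = 289.
Expected counts (row total × column total / N):
  North, Electronics: 99×130/289 = 44.5329
  North, Clothing: 99×66/289 = 22.6090
  North, Grocery: 99×93/289 = 31.8581
  East, Electronics: 56×130/289 = 25.1903
  East, Clothing: 56×66/289 = 12.7889
  East, Grocery: 56×93/289 = 18.0208
  South, Electronics: 55×130/289 = 24.7405
  South, Clothing: 55×66/289 = 12.5606
  South, Grocery: 55×93/289 = 17.6990
  West, Electronics: 79×130/289 = 35.5363
  West, Clothing: 79×66/289 = 18.0415
  West, Grocery: 79×93/289 = 25.4221
Contributions (O − E)²/E:
  (44 − 44.5329)²/44.5329 = 0.0064
  (16 − 22.6090)²/22.6090 = 1.9319
  (39 − 31.8581)²/31.8581 = 1.6011
  (28 − 25.1903)²/25.1903 = 0.3134
  (10 − 12.7889)²/12.7889 = 0.6082
  (18 − 18.0208)²/18.0208 = 0.0000
  (17 − 24.7405)²/24.7405 = 2.4218
  (30 − 12.5606)²/12.5606 = 24.2132
  (8 − 17.6990)²/17.6990 = 5.3150
  (41 − 35.5363)²/35.5363 = 0.8400
  (10 − 18.0415)²/18.0415 = 3.5843
  (28 − 25.4221)²/25.4221 = 0.2614
χ² = 0.0064 + 1.9319 + 1.6011 + 0.3134 + 0.6082 + 0.0000 + 2.4218 + 24.2132 + 5.3150 + 0.8400 + 3.5843 + 0.2614 = 41.097

41.097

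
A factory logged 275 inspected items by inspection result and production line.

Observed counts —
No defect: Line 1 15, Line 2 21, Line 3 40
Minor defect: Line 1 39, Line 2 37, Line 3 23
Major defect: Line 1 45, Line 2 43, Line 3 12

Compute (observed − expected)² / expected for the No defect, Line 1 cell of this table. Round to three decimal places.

5.584

Row total (No defect) = 76; column total (Line 1) = 99; N = 275.
Expected count E = 76 × 99 / 275 = 27.3600.
Contribution = (O − E)²/E = (15 − 27.3600)² / 27.3600 = 5.584.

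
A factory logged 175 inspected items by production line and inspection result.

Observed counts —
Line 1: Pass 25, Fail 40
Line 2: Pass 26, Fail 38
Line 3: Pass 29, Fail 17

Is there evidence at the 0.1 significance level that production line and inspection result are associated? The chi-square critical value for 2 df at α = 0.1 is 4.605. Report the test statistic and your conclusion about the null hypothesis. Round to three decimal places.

7.612; reject H₀

Row totals: 65, 64, 46. Column totals: 80, 95. Grand total N = 175.
Expected counts (row total × column total / N):
  Line 1, Pass: 65×80/175 = 29.7143
  Line 1, Fail: 65×95/175 = 35.2857
  Line 2, Pass: 64×80/175 = 29.2571
  Line 2, Fail: 64×95/175 = 34.7429
  Line 3, Pass: 46×80/175 = 21.0286
  Line 3, Fail: 46×95/175 = 24.9714
Contributions (O − E)²/E:
  (25 − 29.7143)²/29.7143 = 0.7479
  (40 − 35.2857)²/35.2857 = 0.6298
  (26 − 29.2571)²/29.2571 = 0.3626
  (38 − 34.7429)²/34.7429 = 0.3053
  (29 − 21.0286)²/21.0286 = 3.0218
  (17 − 24.9714)²/24.9714 = 2.5446
χ² = 0.7479 + 0.6298 + 0.3626 + 0.3053 + 3.0218 + 2.5446 = 7.612
df = (3−1)(2−1) = 2. Since 7.612 > 4.605, reject the null hypothesis of independence at α = 0.1.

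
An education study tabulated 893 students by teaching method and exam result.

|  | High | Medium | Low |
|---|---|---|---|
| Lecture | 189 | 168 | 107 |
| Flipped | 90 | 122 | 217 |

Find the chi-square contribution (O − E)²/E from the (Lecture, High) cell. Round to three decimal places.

Row total (Lecture) = 464; column total (High) = 279; N = 893.
Expected count E = 464 × 279 / 893 = 144.9675.
Contribution = (O − E)²/E = (189 − 144.9675)² / 144.9675 = 13.374.

13.374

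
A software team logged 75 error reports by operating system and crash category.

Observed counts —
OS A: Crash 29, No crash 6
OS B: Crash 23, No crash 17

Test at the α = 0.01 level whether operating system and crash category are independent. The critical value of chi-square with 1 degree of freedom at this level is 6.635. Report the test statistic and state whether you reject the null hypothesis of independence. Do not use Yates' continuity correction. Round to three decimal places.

5.645; fail to reject H₀

Row totals: 35, 40. Column totals: 52, 23. Grand total N = 75.
Expected counts (row total × column total / N):
  OS A, Crash: 35×52/75 = 24.2667
  OS A, No crash: 35×23/75 = 10.7333
  OS B, Crash: 40×52/75 = 27.7333
  OS B, No crash: 40×23/75 = 12.2667
Contributions (O − E)²/E:
  (29 − 24.2667)²/24.2667 = 0.9232
  (6 − 10.7333)²/10.7333 = 2.0873
  (23 − 27.7333)²/27.7333 = 0.8078
  (17 − 12.2667)²/12.2667 = 1.8264
χ² = 0.9232 + 2.0873 + 0.8078 + 1.8264 = 5.645
df = (2−1)(2−1) = 1. Since 5.645 < 6.635, fail to reject the null hypothesis of independence at α = 0.01.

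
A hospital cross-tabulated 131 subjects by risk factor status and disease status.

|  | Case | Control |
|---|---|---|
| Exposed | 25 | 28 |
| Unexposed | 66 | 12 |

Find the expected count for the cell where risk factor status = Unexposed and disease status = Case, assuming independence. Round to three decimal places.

Row total (Unexposed) = 78; column total (Case) = 91; grand total N = 131.
Expected count = (row total × column total) / N = 78 × 91 / 131 = 54.183.

54.183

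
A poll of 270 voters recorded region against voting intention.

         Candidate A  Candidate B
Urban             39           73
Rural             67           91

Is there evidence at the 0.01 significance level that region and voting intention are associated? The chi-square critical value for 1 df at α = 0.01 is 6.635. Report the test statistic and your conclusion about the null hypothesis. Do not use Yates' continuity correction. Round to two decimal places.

1.58; fail to reject H₀

Row totals: 112, 158. Column totals: 106, 164. Grand total N = 270.
Expected counts (row total × column total / N):
  Urban, Candidate A: 112×106/270 = 43.970
  Urban, Candidate B: 112×164/270 = 68.030
  Rural, Candidate A: 158×106/270 = 62.030
  Rural, Candidate B: 158×164/270 = 95.970
Contributions (O − E)²/E:
  (39 − 43.970)²/43.970 = 0.5618
  (73 − 68.030)²/68.030 = 0.3631
  (67 − 62.030)²/62.030 = 0.3982
  (91 − 95.970)²/95.970 = 0.2574
χ² = 0.5618 + 0.3631 + 0.3982 + 0.2574 = 1.58
df = (2−1)(2−1) = 1. Since 1.58 < 6.635, fail to reject the null hypothesis of independence at α = 0.01.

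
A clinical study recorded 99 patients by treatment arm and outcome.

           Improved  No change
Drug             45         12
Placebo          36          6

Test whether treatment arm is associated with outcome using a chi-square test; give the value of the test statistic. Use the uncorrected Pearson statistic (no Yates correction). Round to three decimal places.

Row totals: 57, 42. Column totals: 81, 18. Grand total N = 99.
Expected counts (row total × column total / N):
  Drug, Improved: 57×81/99 = 46.6364
  Drug, No change: 57×18/99 = 10.3636
  Placebo, Improved: 42×81/99 = 34.3636
  Placebo, No change: 42×18/99 = 7.6364
Contributions (O − E)²/E:
  (45 − 46.6364)²/46.6364 = 0.0574
  (12 − 10.3636)²/10.3636 = 0.2584
  (36 − 34.3636)²/34.3636 = 0.0779
  (6 − 7.6364)²/7.6364 = 0.3507
χ² = 0.0574 + 0.2584 + 0.0779 + 0.3507 = 0.744

0.744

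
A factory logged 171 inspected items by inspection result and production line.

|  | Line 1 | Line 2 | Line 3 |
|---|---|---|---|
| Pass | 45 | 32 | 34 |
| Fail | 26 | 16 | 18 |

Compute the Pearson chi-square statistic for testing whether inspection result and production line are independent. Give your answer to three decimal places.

0.143

Row totals: 111, 60. Column totals: 71, 48, 52. Grand total N = 171.
Expected counts (row total × column total / N):
  Pass, Line 1: 111×71/171 = 46.0877
  Pass, Line 2: 111×48/171 = 31.1579
  Pass, Line 3: 111×52/171 = 33.7544
  Fail, Line 1: 60×71/171 = 24.9123
  Fail, Line 2: 60×48/171 = 16.8421
  Fail, Line 3: 60×52/171 = 18.2456
Contributions (O − E)²/E:
  (45 − 46.0877)²/46.0877 = 0.0257
  (32 − 31.1579)²/31.1579 = 0.0228
  (34 − 33.7544)²/33.7544 = 0.0018
  (26 − 24.9123)²/24.9123 = 0.0475
  (16 − 16.8421)²/16.8421 = 0.0421
  (18 − 18.2456)²/18.2456 = 0.0033
χ² = 0.0257 + 0.0228 + 0.0018 + 0.0475 + 0.0421 + 0.0033 = 0.143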